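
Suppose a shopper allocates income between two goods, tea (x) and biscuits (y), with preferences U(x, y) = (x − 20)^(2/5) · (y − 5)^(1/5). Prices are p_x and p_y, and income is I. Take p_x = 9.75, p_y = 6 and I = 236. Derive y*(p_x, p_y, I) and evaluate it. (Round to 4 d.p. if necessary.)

y* = 5.6111

Let x' = x−20, y' = y−5. MRS = 2·y'/x' = p_x/p_y.
After buying the subsistence bundle (20, 5), a share 2/3 of the remaining income goes to x: x* = 20 + 2/3·(I − 20p_x − 5p_y)/p_x.
Discretionary income = 236 − 20·9.75 − 5·6 = 11; y* = 5 + 1/3·11/6 = 5.6111.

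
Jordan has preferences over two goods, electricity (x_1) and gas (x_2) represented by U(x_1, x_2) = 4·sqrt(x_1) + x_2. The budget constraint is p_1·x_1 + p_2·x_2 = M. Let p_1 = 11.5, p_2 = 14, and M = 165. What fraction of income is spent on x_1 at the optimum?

share on x_1 = 0.4132

MU_x_1 = 2/√x_1, MU_x_2 = 1. Tangency: 2/√x_1 = p_1/p_2.
Solve: √x_1 = 2·p_2/p_1, so x_1*(p_1,p_2) = (2·p_2/p_1)², and x_2* = (M − p_1·x_1*)/p_2.
Plugging in: x_1* = (2·14/11.5)² = 5.9282, x_2* = 6.9161.
Expenditure on x_1: 11.5·5.9282 = 68.1739; share = 0.4132.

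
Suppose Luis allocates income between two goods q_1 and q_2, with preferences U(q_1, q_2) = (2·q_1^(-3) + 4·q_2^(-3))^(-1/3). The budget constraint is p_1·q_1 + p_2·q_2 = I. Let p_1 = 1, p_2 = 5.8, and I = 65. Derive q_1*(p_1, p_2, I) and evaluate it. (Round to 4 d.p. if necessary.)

q_1* = 11.9385

With the ratio pinned down, the budget gives q_1* = I/(p_1 + p_2·(q_2/q_1)) and q_2* = (q_2/q_1)·q_1*.
Numerically q_2/q_1 = 0.766303, so q_1* = 65/(1 + 5.8·0.766303) = 11.9385.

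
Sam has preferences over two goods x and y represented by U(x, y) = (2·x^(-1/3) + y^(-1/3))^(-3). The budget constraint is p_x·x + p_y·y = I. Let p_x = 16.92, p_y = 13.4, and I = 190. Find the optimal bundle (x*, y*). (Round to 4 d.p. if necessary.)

From the CES first-order condition, 2·(y/x)^(4/3) = p_x/p_y.
Hence y/x = ((1/2)·p_x/p_y)^(1/(4/3)), i.e. raised to the 0.75 power.
Substitute y = (y/x)·x into the budget: x* = I/(p_x + p_y·(y/x)).
Numerically y/x = 0.708271, so x* = 190/(16.92 + 13.4·0.708271) = 7.194 and y* = 0.708271·7.194 = 5.0953.

x* = 7.194, y* = 5.0953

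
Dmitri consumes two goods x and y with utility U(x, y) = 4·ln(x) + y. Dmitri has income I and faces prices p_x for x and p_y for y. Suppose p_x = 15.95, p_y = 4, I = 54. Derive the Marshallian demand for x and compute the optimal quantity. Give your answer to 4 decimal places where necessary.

MU_x = 4/x, MU_y = 1. Tangency: 4/x = p_x/p_y.
So x*(p_x,p_y) = 4·p_y/p_x, independent of income; and y* = (I − 4·p_y)/p_y.
At the given prices: x* = 4·4/15.95 = 1.0031.

x* = 1.0031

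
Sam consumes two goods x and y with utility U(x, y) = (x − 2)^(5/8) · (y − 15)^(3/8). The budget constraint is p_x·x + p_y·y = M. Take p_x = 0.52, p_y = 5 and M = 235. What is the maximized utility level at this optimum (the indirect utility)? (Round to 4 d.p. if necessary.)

V = 67.5085

After buying the subsistence bundle (2, 15), a share 0.625 of the remaining income goes to x: x* = 2 + 0.625·(M − 2p_x − 15p_y)/p_x.
Discretionary income = 235 − 2·0.52 − 15·5 = 158.96; x* = 2 + 0.625·158.96/0.52 = 193.0577; y* = 15 + 0.375·158.96/5 = 26.922.
Utility at the optimum: U(193.0577, 26.922) = 67.5085.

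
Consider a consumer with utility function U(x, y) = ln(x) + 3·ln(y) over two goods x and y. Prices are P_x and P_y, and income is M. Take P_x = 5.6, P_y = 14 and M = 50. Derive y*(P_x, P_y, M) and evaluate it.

The MRS is (1/3)·y/x. Set MRS = P_x/P_y.
So P_y·y = 3·P_x·x; combined with the budget, a share 0.25 of income goes to x.
Demand: x*(P_x,P_y,M) = 0.25·M/P_x and y* = 0.75·M/P_y.
At P_x=5.6, P_y=14, M=50: y* = 0.75·50/14 = 2.6786.

y* = 2.6786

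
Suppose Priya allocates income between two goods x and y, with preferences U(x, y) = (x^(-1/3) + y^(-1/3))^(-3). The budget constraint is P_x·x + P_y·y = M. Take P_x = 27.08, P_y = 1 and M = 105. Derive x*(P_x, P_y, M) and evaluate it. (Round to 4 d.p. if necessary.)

MRS = MU_x/MU_y = (y/x)^(4/3). Set equal to P_x/P_y.
Solve for the ratio: y/x = [P_x/P_y]^(0.75).
With the ratio pinned down, the budget gives x* = M/(P_x + P_y·(y/x)) and y* = (y/x)·x*.
Numerically y/x = 11.870978, so x* = 105/(27.08 + 1·11.870978) = 2.6957.

x* = 2.6957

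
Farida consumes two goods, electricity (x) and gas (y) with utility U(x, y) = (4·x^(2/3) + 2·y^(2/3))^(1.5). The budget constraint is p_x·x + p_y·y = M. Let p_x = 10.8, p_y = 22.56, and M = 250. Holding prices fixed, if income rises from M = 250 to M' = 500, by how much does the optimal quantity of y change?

From the CES first-order condition, 2·(y/x)^(1/3) = p_x/p_y.
Hence y/x = ((1/2)·p_x/p_y)^(1/(1/3)), i.e. raised to the 3 power.
With the ratio pinned down, the budget gives x* = M/(p_x + p_y·(y/x)) and y* = (y/x)·x*.
Numerically y/x = 0.013714, so x* = 250/(10.8 + 22.56·0.013714) = 22.5035 and y* = 0.013714·22.5035 = 0.3086.
At M' = 500: y* = 0.6172. Change: 0.6172 − 0.3086 = 0.3086.

Δy* = 0.3086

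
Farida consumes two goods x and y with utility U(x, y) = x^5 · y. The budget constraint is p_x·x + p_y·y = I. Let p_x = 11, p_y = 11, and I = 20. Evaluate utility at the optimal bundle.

MU_x/MU_y = (5·y)/(x); tangency sets this equal to p_x/p_y.
So 5·p_y·y = p_x·x; combined with the budget, a share 5/6 of income goes to x.
Demand: x*(p_x,p_y,I) = 5/6·I/p_x and y* = 1/6·I/p_y.
At p_x=11, p_y=11, I=20: x* = 5/6·20/11 = 1.5152, y* = 0.303.
Utility at the optimum: U(1.5152, 0.303) = 2.4197.

V = 2.4197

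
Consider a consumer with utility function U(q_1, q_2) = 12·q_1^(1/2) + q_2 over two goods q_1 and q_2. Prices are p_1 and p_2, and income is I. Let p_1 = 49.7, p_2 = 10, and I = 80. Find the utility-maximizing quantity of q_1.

Plugging in: q_1* = (6·10/49.7)² = 1.4574.

q_1* = 1.4574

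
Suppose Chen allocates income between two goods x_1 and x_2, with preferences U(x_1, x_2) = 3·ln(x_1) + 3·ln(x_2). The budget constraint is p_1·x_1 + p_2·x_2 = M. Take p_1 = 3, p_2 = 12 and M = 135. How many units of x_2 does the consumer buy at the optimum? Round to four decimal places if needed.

x_2* = 5.625

Tangency: MRS = x_2/x_1 = p_1/p_2.
So 3·p_2·x_2 = 3·p_1·x_1; combined with the budget, a share 0.5 of income goes to x_1.
Demand: x_1*(p_1,p_2,M) = 0.5·M/p_1 and x_2* = 0.5·M/p_2.
At p_1=3, p_2=12, M=135: x_2* = 0.5·135/12 = 5.625.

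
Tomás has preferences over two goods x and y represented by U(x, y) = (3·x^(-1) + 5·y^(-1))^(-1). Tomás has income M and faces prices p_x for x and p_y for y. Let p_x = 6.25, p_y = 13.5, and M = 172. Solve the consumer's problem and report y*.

Substitute y = (y/x)·x into the budget: x* = M/(p_x + p_y·(y/x)).
Numerically y/x = 0.87841, so x* = 172/(6.25 + 13.5·0.87841) = 9.4983 and y* = 0.87841·9.4983 = 8.3434.

y* = 8.3434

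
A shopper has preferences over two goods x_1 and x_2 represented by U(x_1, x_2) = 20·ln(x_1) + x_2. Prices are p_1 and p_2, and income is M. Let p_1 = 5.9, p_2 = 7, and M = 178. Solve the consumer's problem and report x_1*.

x_1* = 23.7288

MU_x_1 = 20/x_1, MU_x_2 = 1. Tangency: 20/x_1 = p_1/p_2.
So x_1*(p_1,p_2) = 20·p_2/p_1, independent of income; and x_2* = (M − 20·p_2)/p_2.
At the given prices: x_1* = 20·7/5.9 = 23.7288.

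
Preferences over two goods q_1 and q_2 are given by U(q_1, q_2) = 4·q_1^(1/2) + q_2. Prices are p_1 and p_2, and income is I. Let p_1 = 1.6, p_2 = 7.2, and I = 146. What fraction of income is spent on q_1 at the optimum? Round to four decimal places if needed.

MU_q_1 = 2/√q_1, MU_q_2 = 1. Tangency: 2/√q_1 = p_1/p_2.
Thus q_1* = (2·p_2/p_1)² — independent of I — with the rest of income spent on q_2.
Plugging in: q_1* = (2·7.2/1.6)² = 81, q_2* = 2.2778.
Expenditure on q_1: 1.6·81 = 129.6; share = 0.8877.

share on q_1 = 0.8877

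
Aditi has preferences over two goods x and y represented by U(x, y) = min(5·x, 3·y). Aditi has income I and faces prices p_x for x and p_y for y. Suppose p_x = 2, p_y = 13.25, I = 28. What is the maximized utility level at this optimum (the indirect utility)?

With perfect complements, no substitution: consume in ratio x:y = 3:5.
Budget: p_x·x + p_y·(5/3)·x = I, so (3·p_x + 5·p_y)·x = 3·I.
Demand: x*(p_x,p_y,I) = 3·I/(3·p_x + 5·p_y), y* = 5·I/(3·p_x + 5·p_y).
Here 3·2 + 5·13.25 = 72.25, giving x* = 1.1626 and y* = 1.9377.
Utility at the optimum: U(1.1626, 1.9377) = 5.8131.

V = 5.8131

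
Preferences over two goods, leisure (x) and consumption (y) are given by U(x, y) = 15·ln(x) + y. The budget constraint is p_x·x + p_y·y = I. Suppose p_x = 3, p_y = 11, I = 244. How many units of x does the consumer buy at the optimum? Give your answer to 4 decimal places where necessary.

At the given prices: x* = 15·11/3 = 55.

x* = 55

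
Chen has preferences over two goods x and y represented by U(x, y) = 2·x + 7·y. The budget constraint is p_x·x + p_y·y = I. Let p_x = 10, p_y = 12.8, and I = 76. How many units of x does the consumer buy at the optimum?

Perfect substitutes: compare marginal utility per dollar. 2/p_x vs 7/p_y → 0.2 vs 0.5469.
y gives more utility per dollar, so spend all income on y: y* = I/p_y, x* = 0.
Numerically: x* = 0, y* = 5.9375.

x* = 0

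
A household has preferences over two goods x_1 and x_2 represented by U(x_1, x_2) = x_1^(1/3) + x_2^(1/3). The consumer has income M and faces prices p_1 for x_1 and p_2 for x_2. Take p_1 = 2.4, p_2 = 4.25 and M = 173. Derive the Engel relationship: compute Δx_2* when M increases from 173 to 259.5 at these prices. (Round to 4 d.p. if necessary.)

Δx_2* = 8.7324

From the CES first-order condition, (x_2/x_1)^(2/3) = p_1/p_2.
Solve for the ratio: x_2/x_1 = [p_1/p_2]^(1.5).
Substitute x_2 = (x_2/x_1)·x_1 into the budget: x_1* = M/(p_1 + p_2·(x_2/x_1)).
Numerically x_2/x_1 = 0.424359, so x_1* = 173/(2.4 + 4.25·0.424359) = 41.1559 and x_2* = 0.424359·41.1559 = 17.4649.
At M' = 259.5: x_2* = 26.1973. Change: 26.1973 − 17.4649 = 8.7324.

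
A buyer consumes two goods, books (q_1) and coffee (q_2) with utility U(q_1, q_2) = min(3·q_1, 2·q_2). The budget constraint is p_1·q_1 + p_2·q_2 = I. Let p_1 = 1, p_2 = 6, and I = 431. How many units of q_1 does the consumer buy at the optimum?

q_1* = 43.1

Leontief preferences: the optimum is at the kink where q_1/2 = q_2/3, i.e. q_2 = (3/2)·q_1.
Budget: p_1·q_1 + p_2·(3/2)·q_1 = I, so (2·p_1 + 3·p_2)·q_1 = 2·I.
Demand: q_1*(p_1,p_2,I) = 2·I/(2·p_1 + 3·p_2), q_2* = 3·I/(2·p_1 + 3·p_2).
Here 2·1 + 3·6 = 20, giving q_1* = 43.1.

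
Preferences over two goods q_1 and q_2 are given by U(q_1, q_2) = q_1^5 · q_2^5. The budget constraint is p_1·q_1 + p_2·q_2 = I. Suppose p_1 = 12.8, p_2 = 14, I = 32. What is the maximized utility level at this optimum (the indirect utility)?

MU_q_1/MU_q_2 = (5·q_2)/(5·q_1); tangency sets this equal to p_1/p_2.
So 5·p_2·q_2 = 5·p_1·q_1; combined with the budget, a share 0.5 of income goes to q_1.
Demand: q_1*(p_1,p_2,I) = 0.5·I/p_1 and q_2* = 0.5·I/p_2.
At p_1=12.8, p_2=14, I=32: q_1* = 0.5·32/12.8 = 1.25, q_2* = 1.1429.
Utility at the optimum: U(1.25, 1.1429) = 5.9499.

V = 5.9499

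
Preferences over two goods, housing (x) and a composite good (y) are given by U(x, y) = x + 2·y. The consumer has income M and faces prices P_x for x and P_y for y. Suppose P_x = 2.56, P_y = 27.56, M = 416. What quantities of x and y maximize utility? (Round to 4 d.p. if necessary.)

x gives more utility per dollar, so spend all income on x: x* = M/P_x, y* = 0.
Numerically: x* = 162.5, y* = 0.

x* = 162.5, y* = 0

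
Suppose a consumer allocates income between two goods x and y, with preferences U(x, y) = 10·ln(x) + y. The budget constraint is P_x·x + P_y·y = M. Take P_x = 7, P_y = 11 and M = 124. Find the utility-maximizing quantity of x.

x* = 15.7143

Set MRS = P_x/P_y: (10/x)/1 = P_x/P_y.
So x*(P_x,P_y) = 10·P_y/P_x, independent of income; and y* = (M − 10·P_y)/P_y.
At the given prices: x* = 10·11/7 = 15.7143.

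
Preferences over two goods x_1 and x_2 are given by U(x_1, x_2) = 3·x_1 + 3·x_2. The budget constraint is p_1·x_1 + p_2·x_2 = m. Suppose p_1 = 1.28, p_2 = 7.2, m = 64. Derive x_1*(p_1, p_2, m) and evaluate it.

x_1* = 50

Perfect substitutes: compare marginal utility per dollar. 3/p_1 vs 3/p_2 → 2.3438 vs 0.4167.
x_1 gives more utility per dollar, so spend all income on x_1: x_1* = m/p_1, x_2* = 0.
Numerically: x_1* = 50, x_2* = 0.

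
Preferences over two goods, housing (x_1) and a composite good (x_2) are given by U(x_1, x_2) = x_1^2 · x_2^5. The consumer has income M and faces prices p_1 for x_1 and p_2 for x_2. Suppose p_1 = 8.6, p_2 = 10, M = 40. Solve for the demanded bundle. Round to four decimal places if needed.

x_1* = 1.3289, x_2* = 2.8571

Tangency: MRS = (2/5)·x_2/x_1 = p_1/p_2.
So 2·p_2·x_2 = 5·p_1·x_1; combined with the budget, a share 2/7 of income goes to x_1.
Demand: x_1*(p_1,p_2,M) = 2/7·M/p_1 and x_2* = 5/7·M/p_2.
At p_1=8.6, p_2=10, M=40: x_1* = 2/7·40/8.6 = 1.3289, x_2* = 2.8571.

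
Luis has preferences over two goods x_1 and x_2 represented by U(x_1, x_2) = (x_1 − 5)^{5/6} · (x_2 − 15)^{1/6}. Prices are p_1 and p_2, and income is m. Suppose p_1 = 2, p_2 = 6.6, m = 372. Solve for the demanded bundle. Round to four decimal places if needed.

MRS = 5·(x_2−15)/(x_1−5). Tangency with p_1/p_2 gives x_2−15 = (1/5)·(p_1/p_2)·(x_1−5).
Substituting into the budget: x_1* = 5 + 5/6·(m − 5·p_1 − 15·p_2)/p_1, and x_2* = 15 + 1/6·(…)/p_2.
Discretionary income = 372 − 5·2 − 15·6.6 = 263; x_1* = 5 + 5/6·263/2 = 114.5833; x_2* = 15 + 1/6·263/6.6 = 21.6414.

x_1* = 114.5833, x_2* = 21.6414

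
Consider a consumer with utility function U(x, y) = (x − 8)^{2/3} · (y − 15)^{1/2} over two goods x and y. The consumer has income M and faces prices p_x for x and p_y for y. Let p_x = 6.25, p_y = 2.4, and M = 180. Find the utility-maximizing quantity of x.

This is Cobb-Douglas in (x−8, y−15): tangency gives 2/3·p_y·(y−15) = 0.5·p_x·(x−8).
After buying the subsistence bundle (8, 15), a share 4/7 of the remaining income goes to x: x* = 8 + 4/7·(M − 8p_x − 15p_y)/p_x.
Discretionary income = 180 − 8·6.25 − 15·2.4 = 94; x* = 8 + 4/7·94/6.25 = 16.5943.

x* = 16.5943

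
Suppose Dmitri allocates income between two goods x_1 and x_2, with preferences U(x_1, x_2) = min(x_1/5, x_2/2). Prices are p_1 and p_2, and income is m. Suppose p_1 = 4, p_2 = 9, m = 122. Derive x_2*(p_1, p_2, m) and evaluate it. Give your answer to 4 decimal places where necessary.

x_2* = 6.4211

Demand: x_1*(p_1,p_2,m) = 5·m/(5·p_1 + 2·p_2), x_2* = 2·m/(5·p_1 + 2·p_2).
Here 5·4 + 2·9 = 38, giving x_2* = 6.4211.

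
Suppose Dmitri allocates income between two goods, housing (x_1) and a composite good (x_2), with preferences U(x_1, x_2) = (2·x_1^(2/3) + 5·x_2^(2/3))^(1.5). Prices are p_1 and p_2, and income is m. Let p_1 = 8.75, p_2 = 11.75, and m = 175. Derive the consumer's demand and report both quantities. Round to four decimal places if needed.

x_1* = 2.0694, x_2* = 13.3526

MU_x_1 ∝ 2·x_1^(-1/3), MU_x_2 ∝ 5·x_2^(-1/3), so MRS = (2/5)·(x_2/x_1)^(1/3) = p_1/p_2.
Hence x_2/x_1 = ((5/2)·p_1/p_2)^(1/(1/3)), i.e. raised to the 3 power.
With the ratio pinned down, the budget gives x_1* = m/(p_1 + p_2·(x_2/x_1)) and x_2* = (x_2/x_1)·x_1*.
Numerically x_2/x_1 = 6.452538, so x_1* = 175/(8.75 + 11.75·6.452538) = 2.0694 and x_2* = 6.452538·2.0694 = 13.3526.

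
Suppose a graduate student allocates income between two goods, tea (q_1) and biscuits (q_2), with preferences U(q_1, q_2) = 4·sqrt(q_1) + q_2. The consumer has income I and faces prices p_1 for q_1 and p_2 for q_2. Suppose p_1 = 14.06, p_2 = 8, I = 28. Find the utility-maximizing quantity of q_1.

q_1* = 1.295

MU_q_1 = 2/√q_1, MU_q_2 = 1. Tangency: 2/√q_1 = p_1/p_2.
Thus q_1* = (2·p_2/p_1)² — independent of I — with the rest of income spent on q_2.
Plugging in: q_1* = (2·8/14.06)² = 1.295.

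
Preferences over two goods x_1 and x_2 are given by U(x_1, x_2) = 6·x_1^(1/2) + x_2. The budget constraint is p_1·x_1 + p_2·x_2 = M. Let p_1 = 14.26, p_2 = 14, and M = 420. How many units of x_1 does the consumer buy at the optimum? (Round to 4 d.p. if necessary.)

x_1* = 8.6748

MU_x_1 = 3/√x_1, MU_x_2 = 1. Tangency: 3/√x_1 = p_1/p_2.
Solve: √x_1 = 3·p_2/p_1, so x_1*(p_1,p_2) = (3·p_2/p_1)², and x_2* = (M − p_1·x_1*)/p_2.
Plugging in: x_1* = (3·14/14.26)² = 8.6748.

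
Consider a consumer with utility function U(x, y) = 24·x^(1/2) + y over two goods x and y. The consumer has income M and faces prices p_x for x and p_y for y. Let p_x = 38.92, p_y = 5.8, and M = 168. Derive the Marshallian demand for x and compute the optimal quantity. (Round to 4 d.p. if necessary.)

x* = 3.198

Thus x* = (12·p_y/p_x)² — independent of M — with the rest of income spent on y.
Plugging in: x* = (12·5.8/38.92)² = 3.198.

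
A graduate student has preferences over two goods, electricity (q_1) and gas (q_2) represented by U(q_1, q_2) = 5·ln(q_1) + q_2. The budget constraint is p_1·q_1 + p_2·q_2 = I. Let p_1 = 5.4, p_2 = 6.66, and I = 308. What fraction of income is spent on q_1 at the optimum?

share on q_1 = 0.1081

Set MRS = p_1/p_2: (5/q_1)/1 = p_1/p_2.
So q_1*(p_1,p_2) = 5·p_2/p_1, independent of income; and q_2* = (I − 5·p_2)/p_2.
At the given prices: q_1* = 5·6.66/5.4 = 6.1667, and q_2* = 41.2462.
Expenditure on q_1: 5.4·6.1667 = 33.3; share = 0.1081.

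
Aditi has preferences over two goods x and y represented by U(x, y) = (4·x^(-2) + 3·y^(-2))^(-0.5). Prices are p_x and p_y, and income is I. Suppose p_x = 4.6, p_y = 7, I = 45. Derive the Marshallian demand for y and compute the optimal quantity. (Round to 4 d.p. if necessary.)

y* = 3.5092

From the CES first-order condition, (4/3)·(y/x)^(3) = p_x/p_y.
Solve for the ratio: y/x = [(3/4)·p_x/p_y]^(1/3).
With the ratio pinned down, the budget gives x* = I/(p_x + p_y·(y/x)) and y* = (y/x)·x*.
Numerically y/x = 0.789903, so x* = 45/(4.6 + 7·0.789903) = 4.4425 and y* = 0.789903·4.4425 = 3.5092.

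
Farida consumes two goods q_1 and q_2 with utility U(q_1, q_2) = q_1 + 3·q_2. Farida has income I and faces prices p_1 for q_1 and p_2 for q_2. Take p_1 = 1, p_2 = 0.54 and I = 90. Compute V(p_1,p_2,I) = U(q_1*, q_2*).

Perfect substitutes: compare marginal utility per dollar. 1/p_1 vs 3/p_2 → 1 vs 5.5556.
q_2 gives more utility per dollar, so spend all income on q_2: q_2* = I/p_2, q_1* = 0.
Numerically: q_1* = 0, q_2* = 166.6667.
Utility at the optimum: U(0, 166.6667) = 500.

V = 500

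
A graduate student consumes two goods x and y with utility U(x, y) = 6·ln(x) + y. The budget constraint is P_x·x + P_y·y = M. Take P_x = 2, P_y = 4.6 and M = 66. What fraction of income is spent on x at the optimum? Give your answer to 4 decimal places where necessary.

MU_x = 6/x, MU_y = 1. Tangency: 6/x = P_x/P_y.
So x*(P_x,P_y) = 6·P_y/P_x, independent of income; and y* = (M − 6·P_y)/P_y.
At the given prices: x* = 6·4.6/2 = 13.8, and y* = 8.3478.
Expenditure on x: 2·13.8 = 27.6; share = 0.4182.

share on x = 0.4182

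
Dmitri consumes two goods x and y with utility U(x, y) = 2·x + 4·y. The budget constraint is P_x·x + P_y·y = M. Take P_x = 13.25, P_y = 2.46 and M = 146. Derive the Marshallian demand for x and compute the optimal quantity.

x* = 0

Linear utility — the consumer picks whichever good has higher MU/price: 2/13.25 = 0.1509 vs 4/2.46 = 1.626.
y gives more utility per dollar, so spend all income on y: y* = M/P_y, x* = 0.
Numerically: x* = 0, y* = 59.3496.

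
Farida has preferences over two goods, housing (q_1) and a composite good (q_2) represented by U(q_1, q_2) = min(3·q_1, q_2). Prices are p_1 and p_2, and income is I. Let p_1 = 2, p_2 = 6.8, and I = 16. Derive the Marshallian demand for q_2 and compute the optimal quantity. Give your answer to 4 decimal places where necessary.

q_2* = 2.1429

Leontief preferences: the optimum is at the kink where q_1/1 = q_2/3, i.e. q_2 = 3·q_1.
Budget: p_1·q_1 + p_2·3·q_1 = I, so (p_1 + 3·p_2)·q_1 = I.
Demand: q_1*(p_1,p_2,I) = I/(p_1 + 3·p_2), q_2* = 3·I/(p_1 + 3·p_2).
Here 2 + 3·6.8 = 22.4, giving q_2* = 2.1429.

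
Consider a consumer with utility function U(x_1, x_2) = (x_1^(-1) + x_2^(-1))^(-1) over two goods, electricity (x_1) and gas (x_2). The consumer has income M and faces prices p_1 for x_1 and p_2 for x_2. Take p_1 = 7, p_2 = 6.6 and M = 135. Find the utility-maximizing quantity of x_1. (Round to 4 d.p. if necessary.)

MU_x_1 ∝ x_1^(-2), MU_x_2 ∝ x_2^(-2), so MRS = (x_2/x_1)^(2) = p_1/p_2.
Hence x_2/x_1 = (p_1/p_2)^(1/(2)), i.e. raised to the 0.5 power.
With the ratio pinned down, the budget gives x_1* = M/(p_1 + p_2·(x_2/x_1)) and x_2* = (x_2/x_1)·x_1*.
Numerically x_2/x_1 = 1.029857, so x_1* = 135/(7 + 6.6·1.029857) = 9.7847.

x_1* = 9.7847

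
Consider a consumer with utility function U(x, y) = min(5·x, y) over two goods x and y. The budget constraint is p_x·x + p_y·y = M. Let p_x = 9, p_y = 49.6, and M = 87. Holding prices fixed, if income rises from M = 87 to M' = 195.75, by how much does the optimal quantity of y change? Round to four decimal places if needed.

Δy* = 2.1158

Leontief preferences: the optimum is at the kink where x/1 = y/5, i.e. y = 5·x.
Budget: p_x·x + p_y·5·x = M, so (p_x + 5·p_y)·x = M.
Demand: x*(p_x,p_y,M) = M/(p_x + 5·p_y), y* = 5·M/(p_x + 5·p_y).
Here 9 + 5·49.6 = 257, giving y* = 1.6926.
At M' = 195.75: y* = 3.8084. Change: 3.8084 − 1.6926 = 2.1158.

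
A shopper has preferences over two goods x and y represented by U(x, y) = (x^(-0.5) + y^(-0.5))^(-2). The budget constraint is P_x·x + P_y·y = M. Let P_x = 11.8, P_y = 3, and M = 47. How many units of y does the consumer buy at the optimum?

MU_x ∝ x^(-1.5), MU_y ∝ y^(-1.5), so MRS = (y/x)^(1.5) = P_x/P_y.
Solve for the ratio: y/x = [P_x/P_y]^(2/3).
With the ratio pinned down, the budget gives x* = M/(P_x + P_y·(y/x)) and y* = (y/x)·x*.
Numerically y/x = 2.491765, so x* = 47/(11.8 + 3·2.491765) = 2.4384 and y* = 2.491765·2.4384 = 6.0758.

y* = 6.0758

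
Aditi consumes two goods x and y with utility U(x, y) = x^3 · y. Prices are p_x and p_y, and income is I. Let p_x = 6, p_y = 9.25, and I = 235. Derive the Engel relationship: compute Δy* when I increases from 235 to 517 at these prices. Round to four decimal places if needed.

Δy* = 7.6216

MU_x/MU_y = (3·y)/(x); tangency sets this equal to p_x/p_y.
So 3·p_y·y = p_x·x; combined with the budget, a share 0.75 of income goes to x.
Demand: x*(p_x,p_y,I) = 0.75·I/p_x and y* = 0.25·I/p_y.
At p_x=6, p_y=9.25, I=235: y* = 0.25·235/9.25 = 6.3514.
At I' = 517: y* = 13.973. Change: 13.973 − 6.3514 = 7.6216.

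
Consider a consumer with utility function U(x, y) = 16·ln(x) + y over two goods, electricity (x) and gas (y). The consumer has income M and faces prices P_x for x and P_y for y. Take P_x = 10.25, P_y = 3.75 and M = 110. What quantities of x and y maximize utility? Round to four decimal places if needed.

Set MRS = P_x/P_y: (16/x)/1 = P_x/P_y.
So x*(P_x,P_y) = 16·P_y/P_x, independent of income; and y* = (M − 16·P_y)/P_y.
At the given prices: x* = 16·3.75/10.25 = 5.8537, and y* = 13.3333.

x* = 5.8537, y* = 13.3333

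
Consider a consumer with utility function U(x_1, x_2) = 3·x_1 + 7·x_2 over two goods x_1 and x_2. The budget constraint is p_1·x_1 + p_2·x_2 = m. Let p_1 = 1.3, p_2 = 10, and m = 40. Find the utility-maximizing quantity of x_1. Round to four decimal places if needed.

x_1* = 30.7692

Linear utility — the consumer picks whichever good has higher MU/price: 3/1.3 = 2.3077 vs 7/10 = 0.7.
x_1 gives more utility per dollar, so spend all income on x_1: x_1* = m/p_1, x_2* = 0.
Numerically: x_1* = 30.7692, x_2* = 0.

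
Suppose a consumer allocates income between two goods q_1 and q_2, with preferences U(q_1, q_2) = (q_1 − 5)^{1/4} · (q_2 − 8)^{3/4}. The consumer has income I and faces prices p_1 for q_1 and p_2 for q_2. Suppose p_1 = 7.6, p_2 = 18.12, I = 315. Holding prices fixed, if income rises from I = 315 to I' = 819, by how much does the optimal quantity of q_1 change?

Δq_1* = 16.5789

Discretionary income = 315 − 5·7.6 − 8·18.12 = 132.04; q_1* = 5 + 0.25·132.04/7.6 = 9.3434.
At I' = 819: q_1* = 25.9224. Change: 25.9224 − 9.3434 = 16.5789.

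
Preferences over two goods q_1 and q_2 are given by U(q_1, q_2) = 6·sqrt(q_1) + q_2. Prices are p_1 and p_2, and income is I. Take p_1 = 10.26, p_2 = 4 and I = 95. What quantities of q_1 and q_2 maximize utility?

Set MRS = p_1/p_2: 3·q_1^(−1/2) = p_1/p_2.
Solve: √q_1 = 3·p_2/p_1, so q_1*(p_1,p_2) = (3·p_2/p_1)², and q_2* = (I − p_1·q_1*)/p_2.
Plugging in: q_1* = (3·4/10.26)² = 1.3679, q_2* = 20.2412.

q_1* = 1.3679, q_2* = 20.2412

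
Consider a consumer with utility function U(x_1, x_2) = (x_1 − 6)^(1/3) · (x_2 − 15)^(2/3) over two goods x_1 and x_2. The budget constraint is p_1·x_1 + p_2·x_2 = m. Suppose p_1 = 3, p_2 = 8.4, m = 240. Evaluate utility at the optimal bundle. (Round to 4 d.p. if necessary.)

V = 8.5233

This is Cobb-Douglas in (x_1−6, x_2−15): tangency gives 1/3·p_2·(x_2−15) = 2/3·p_1·(x_1−6).
Substituting into the budget: x_1* = 6 + 1/3·(m − 6·p_1 − 15·p_2)/p_1, and x_2* = 15 + 2/3·(…)/p_2.
Discretionary income = 240 − 6·3 − 15·8.4 = 96; x_1* = 6 + 1/3·96/3 = 16.6667; x_2* = 15 + 2/3·96/8.4 = 22.619.
Utility at the optimum: U(16.6667, 22.619) = 8.5233.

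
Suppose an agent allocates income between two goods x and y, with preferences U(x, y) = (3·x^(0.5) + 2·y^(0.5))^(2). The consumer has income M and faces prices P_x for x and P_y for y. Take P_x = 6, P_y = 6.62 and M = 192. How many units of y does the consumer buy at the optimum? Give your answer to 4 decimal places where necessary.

y* = 8.3282

MU_x ∝ 3·x^(-0.5), MU_y ∝ 2·y^(-0.5), so MRS = (3/2)·(y/x)^(0.5) = P_x/P_y.
Hence y/x = ((2/3)·P_x/P_y)^(1/(0.5)), i.e. raised to the 2 power.
With the ratio pinned down, the budget gives x* = M/(P_x + P_y·(y/x)) and y* = (y/x)·x*.
Numerically y/x = 0.365093, so x* = 192/(6 + 6.62·0.365093) = 22.8112 and y* = 0.365093·22.8112 = 8.3282.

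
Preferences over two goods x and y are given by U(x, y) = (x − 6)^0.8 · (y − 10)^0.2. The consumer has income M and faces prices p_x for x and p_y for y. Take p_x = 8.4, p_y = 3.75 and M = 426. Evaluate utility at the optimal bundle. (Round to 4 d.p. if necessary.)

V = 28.6743

Substituting into the budget: x* = 6 + 0.8·(M − 6·p_x − 10·p_y)/p_x, and y* = 10 + 0.2·(…)/p_y.
Discretionary income = 426 − 6·8.4 − 10·3.75 = 338.1; x* = 6 + 0.8·338.1/8.4 = 38.2; y* = 10 + 0.2·338.1/3.75 = 28.032.
Utility at the optimum: U(38.2, 28.032) = 28.6743.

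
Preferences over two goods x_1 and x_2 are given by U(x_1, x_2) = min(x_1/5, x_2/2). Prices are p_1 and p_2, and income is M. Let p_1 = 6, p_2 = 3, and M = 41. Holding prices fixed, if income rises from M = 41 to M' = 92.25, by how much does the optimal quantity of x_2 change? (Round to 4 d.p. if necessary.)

With perfect complements, no substitution: consume in ratio x_1:x_2 = 5:2.
Budget: p_1·x_1 + p_2·(2/5)·x_1 = M, so (5·p_1 + 2·p_2)·x_1 = 5·M.
Demand: x_1*(p_1,p_2,M) = 5·M/(5·p_1 + 2·p_2), x_2* = 2·M/(5·p_1 + 2·p_2).
Here 5·6 + 2·3 = 36, giving x_2* = 2.2778.
At M' = 92.25: x_2* = 5.125. Change: 5.125 − 2.2778 = 2.8472.

Δx_2* = 2.8472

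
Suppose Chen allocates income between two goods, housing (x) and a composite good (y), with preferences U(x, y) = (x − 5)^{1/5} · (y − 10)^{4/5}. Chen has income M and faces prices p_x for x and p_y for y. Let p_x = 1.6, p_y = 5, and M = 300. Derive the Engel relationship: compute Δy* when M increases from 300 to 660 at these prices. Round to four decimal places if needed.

Discretionary income = 300 − 5·1.6 − 10·5 = 242; y* = 10 + 0.8·242/5 = 48.72.
At M' = 660: y* = 106.32. Change: 106.32 − 48.72 = 57.6.

Δy* = 57.6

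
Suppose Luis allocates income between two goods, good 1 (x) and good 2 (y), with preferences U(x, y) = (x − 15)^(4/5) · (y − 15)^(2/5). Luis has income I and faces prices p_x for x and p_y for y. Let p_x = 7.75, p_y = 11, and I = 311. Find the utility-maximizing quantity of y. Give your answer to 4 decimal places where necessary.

y* = 15.9015

Let x' = x−15, y' = y−15. MRS = 2·y'/x' = p_x/p_y.
After buying the subsistence bundle (15, 15), a share 2/3 of the remaining income goes to x: x* = 15 + 2/3·(I − 15p_x − 15p_y)/p_x.
Discretionary income = 311 − 15·7.75 − 15·11 = 29.75; y* = 15 + 1/3·29.75/11 = 15.9015.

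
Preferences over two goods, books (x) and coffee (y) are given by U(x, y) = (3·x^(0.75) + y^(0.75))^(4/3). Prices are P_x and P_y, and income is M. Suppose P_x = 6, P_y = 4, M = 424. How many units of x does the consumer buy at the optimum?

x* = 67.84

Substitute y = (y/x)·x into the budget: x* = M/(P_x + P_y·(y/x)).
Numerically y/x = 0.0625, so x* = 424/(6 + 4·0.0625) = 67.84.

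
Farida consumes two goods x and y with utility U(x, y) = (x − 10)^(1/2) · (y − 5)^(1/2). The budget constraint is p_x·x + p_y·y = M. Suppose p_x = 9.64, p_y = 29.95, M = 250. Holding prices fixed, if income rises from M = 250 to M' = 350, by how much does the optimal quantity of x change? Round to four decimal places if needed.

Discretionary income = 250 − 10·9.64 − 5·29.95 = 3.85; x* = 10 + 0.5·3.85/9.64 = 10.1997.
At M' = 350: x* = 15.3864. Change: 15.3864 − 10.1997 = 5.1867.

Δx* = 5.1867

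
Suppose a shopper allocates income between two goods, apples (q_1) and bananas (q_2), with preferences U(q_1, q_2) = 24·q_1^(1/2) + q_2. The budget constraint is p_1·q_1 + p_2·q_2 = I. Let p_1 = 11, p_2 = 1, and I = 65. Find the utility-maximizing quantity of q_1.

Plugging in: q_1* = (12·1/11)² = 1.1901.

q_1* = 1.1901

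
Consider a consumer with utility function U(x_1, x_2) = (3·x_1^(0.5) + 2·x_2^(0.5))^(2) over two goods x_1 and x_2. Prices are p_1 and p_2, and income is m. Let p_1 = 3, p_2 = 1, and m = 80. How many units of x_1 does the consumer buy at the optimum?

MU_x_1 ∝ 3·x_1^(-0.5), MU_x_2 ∝ 2·x_2^(-0.5), so MRS = (3/2)·(x_2/x_1)^(0.5) = p_1/p_2.
Solve for the ratio: x_2/x_1 = [(2/3)·p_1/p_2]^(2).
With the ratio pinned down, the budget gives x_1* = m/(p_1 + p_2·(x_2/x_1)) and x_2* = (x_2/x_1)·x_1*.
Numerically x_2/x_1 = 4, so x_1* = 80/(3 + 1·4) = 11.4286.

x_1* = 11.4286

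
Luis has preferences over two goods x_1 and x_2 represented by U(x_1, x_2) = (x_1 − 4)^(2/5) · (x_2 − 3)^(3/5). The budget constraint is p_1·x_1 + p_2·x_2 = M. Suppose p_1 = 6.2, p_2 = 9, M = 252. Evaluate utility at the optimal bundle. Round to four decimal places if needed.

V = 13.1728

MRS = (2/3)·(x_2−3)/(x_1−4). Tangency with p_1/p_2 gives x_2−3 = (3/2)·(p_1/p_2)·(x_1−4).
Substituting into the budget: x_1* = 4 + 0.4·(M − 4·p_1 − 3·p_2)/p_1, and x_2* = 3 + 0.6·(…)/p_2.
Discretionary income = 252 − 4·6.2 − 3·9 = 200.2; x_1* = 4 + 0.4·200.2/6.2 = 16.9161; x_2* = 3 + 0.6·200.2/9 = 16.3467.
Utility at the optimum: U(16.9161, 16.3467) = 13.1728.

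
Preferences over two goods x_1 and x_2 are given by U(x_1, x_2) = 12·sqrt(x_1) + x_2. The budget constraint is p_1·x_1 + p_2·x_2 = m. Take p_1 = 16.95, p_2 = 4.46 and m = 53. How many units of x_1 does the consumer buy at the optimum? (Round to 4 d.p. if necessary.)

MU_x_1 = 6/√x_1, MU_x_2 = 1. Tangency: 6/√x_1 = p_1/p_2.
Solve: √x_1 = 6·p_2/p_1, so x_1*(p_1,p_2) = (6·p_2/p_1)², and x_2* = (m − p_1·x_1*)/p_2.
Plugging in: x_1* = (6·4.46/16.95)² = 2.4925.

x_1* = 2.4925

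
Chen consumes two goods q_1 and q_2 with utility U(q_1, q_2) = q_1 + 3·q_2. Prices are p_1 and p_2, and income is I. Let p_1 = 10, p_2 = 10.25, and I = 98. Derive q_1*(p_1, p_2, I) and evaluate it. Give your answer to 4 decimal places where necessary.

q_1* = 0

Perfect substitutes: compare marginal utility per dollar. 1/p_1 vs 3/p_2 → 0.1 vs 0.2927.
q_2 gives more utility per dollar, so spend all income on q_2: q_2* = I/p_2, q_1* = 0.
Numerically: q_1* = 0, q_2* = 9.561.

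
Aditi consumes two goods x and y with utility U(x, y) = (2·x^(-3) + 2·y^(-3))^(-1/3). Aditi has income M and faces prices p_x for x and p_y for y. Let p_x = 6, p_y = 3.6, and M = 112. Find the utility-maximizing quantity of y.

MRS = MU_x/MU_y = (y/x)^(4). Set equal to p_x/p_y.
Hence y/x = (p_x/p_y)^(1/(4)), i.e. raised to the 0.25 power.
With the ratio pinned down, the budget gives x* = M/(p_x + p_y·(y/x)) and y* = (y/x)·x*.
Numerically y/x = 1.136219, so x* = 112/(6 + 3.6·1.136219) = 11.0997 and y* = 1.136219·11.0997 = 12.6117.

y* = 12.6117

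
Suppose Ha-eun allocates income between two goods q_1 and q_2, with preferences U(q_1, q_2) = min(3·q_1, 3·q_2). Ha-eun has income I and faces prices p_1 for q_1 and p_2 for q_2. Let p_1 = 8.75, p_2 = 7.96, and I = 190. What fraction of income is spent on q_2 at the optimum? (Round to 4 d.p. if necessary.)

Leontief preferences: the optimum is at the kink where q_1/3 = q_2/3, i.e. q_2 = q_1.
Budget: p_1·q_1 + p_2·q_1 = I, so (3·p_1 + 3·p_2)·q_1 = 3·I.
Demand: q_1*(p_1,p_2,I) = 3·I/(3·p_1 + 3·p_2), q_2* = 3·I/(3·p_1 + 3·p_2).
Here 3·8.75 + 3·7.96 = 50.13, giving q_1* = 11.3704 and q_2* = 11.3704.
Expenditure on q_2: 7.96·11.3704 = 90.5087; share = 0.4764.

share on q_2 = 0.4764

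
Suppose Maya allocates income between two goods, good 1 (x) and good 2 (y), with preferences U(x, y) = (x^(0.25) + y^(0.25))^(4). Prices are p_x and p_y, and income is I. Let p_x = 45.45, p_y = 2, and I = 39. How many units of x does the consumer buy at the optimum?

x* = 0.2239

Numerically y/x = 64.368273, so x* = 39/(45.45 + 2·64.368273) = 0.2239.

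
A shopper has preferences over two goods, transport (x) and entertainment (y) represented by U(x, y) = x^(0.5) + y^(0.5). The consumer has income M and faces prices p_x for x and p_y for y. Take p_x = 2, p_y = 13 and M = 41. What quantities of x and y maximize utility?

x* = 17.7667, y* = 0.4205

From the CES first-order condition, (y/x)^(0.5) = p_x/p_y.
Solve for the ratio: y/x = [p_x/p_y]^(2).
Substitute y = (y/x)·x into the budget: x* = M/(p_x + p_y·(y/x)).
Numerically y/x = 0.023669, so x* = 41/(2 + 13·0.023669) = 17.7667 and y* = 0.023669·17.7667 = 0.4205.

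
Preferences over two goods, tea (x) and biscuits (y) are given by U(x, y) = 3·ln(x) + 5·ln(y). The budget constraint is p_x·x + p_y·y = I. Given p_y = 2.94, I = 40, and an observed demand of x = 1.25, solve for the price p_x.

The MRS is (3/5)·y/x. Set MRS = p_x/p_y.
Rearranging, p_y·y = (5/3)·p_x·x. Substituting into the budget gives p_x·x·(1 + (5/3)) = I.
Demand: x*(p_x,p_y,I) = 0.375·I/p_x and y* = 0.625·I/p_y.
Set x* = 1.25 in the demand function and solve for p_x: p_x = 12.

p_x = 12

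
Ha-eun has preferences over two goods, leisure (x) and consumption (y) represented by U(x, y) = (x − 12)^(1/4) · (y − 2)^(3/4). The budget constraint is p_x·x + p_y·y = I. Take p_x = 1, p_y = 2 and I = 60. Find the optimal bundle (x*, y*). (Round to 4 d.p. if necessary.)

Discretionary income = 60 − 12·1 − 2·2 = 44; x* = 12 + 0.25·44/1 = 23; y* = 2 + 0.75·44/2 = 18.5.

x* = 23, y* = 18.5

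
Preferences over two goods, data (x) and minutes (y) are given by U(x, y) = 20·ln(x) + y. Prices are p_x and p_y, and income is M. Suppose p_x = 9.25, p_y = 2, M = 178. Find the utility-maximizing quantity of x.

Set MRS = p_x/p_y: (20/x)/1 = p_x/p_y.
So x*(p_x,p_y) = 20·p_y/p_x, independent of income; and y* = (M − 20·p_y)/p_y.
At the given prices: x* = 20·2/9.25 = 4.3243.

x* = 4.3243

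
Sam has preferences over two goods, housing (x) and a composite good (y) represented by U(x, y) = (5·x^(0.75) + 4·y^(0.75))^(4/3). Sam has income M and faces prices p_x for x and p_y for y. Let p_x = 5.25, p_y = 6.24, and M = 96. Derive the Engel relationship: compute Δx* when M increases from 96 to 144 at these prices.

Substitute y = (y/x)·x into the budget: x* = M/(p_x + p_y·(y/x)).
Numerically y/x = 0.205238, so x* = 96/(5.25 + 6.24·0.205238) = 14.6998.
At M' = 144: x* = 22.0497. Change: 22.0497 − 14.6998 = 7.3499.

Δx* = 7.3499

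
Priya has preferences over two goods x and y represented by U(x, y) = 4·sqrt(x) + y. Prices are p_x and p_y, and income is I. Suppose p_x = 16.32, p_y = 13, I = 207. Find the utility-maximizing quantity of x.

Solve: √x = 2·p_y/p_x, so x*(p_x,p_y) = (2·p_y/p_x)², and y* = (I − p_x·x*)/p_y.
Plugging in: x* = (2·13/16.32)² = 2.5381.

x* = 2.5381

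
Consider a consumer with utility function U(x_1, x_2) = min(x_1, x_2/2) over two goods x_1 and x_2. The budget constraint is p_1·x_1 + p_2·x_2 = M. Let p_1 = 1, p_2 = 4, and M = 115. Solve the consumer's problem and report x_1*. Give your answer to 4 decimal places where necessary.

x_1* = 12.7778

With perfect complements, no substitution: consume in ratio x_1:x_2 = 1:2.
Budget: p_1·x_1 + p_2·2·x_1 = M, so (p_1 + 2·p_2)·x_1 = M.
Demand: x_1*(p_1,p_2,M) = M/(p_1 + 2·p_2), x_2* = 2·M/(p_1 + 2·p_2).
Here 1 + 2·4 = 9, giving x_1* = 12.7778.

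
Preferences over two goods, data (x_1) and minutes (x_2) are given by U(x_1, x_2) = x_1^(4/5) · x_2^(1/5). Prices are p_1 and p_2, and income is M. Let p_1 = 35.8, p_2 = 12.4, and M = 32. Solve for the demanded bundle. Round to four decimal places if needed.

Tangency: MRS = 4·x_2/x_1 = p_1/p_2.
So 0.8·p_2·x_2 = 0.2·p_1·x_1; combined with the budget, a share 0.8 of income goes to x_1.
Demand: x_1*(p_1,p_2,M) = 0.8·M/p_1 and x_2* = 0.2·M/p_2.
At p_1=35.8, p_2=12.4, M=32: x_1* = 0.8·32/35.8 = 0.7151, x_2* = 0.5161.

x_1* = 0.7151, x_2* = 0.5161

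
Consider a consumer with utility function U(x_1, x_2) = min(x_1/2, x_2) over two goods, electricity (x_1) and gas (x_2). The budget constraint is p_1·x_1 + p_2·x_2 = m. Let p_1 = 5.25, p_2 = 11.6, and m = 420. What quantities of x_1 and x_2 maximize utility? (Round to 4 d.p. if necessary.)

With perfect complements, no substitution: consume in ratio x_1:x_2 = 2:1.
Budget: p_1·x_1 + p_2·(1/2)·x_1 = m, so (2·p_1 + p_2)·x_1 = 2·m.
Demand: x_1*(p_1,p_2,m) = 2·m/(2·p_1 + p_2), x_2* = m/(2·p_1 + p_2).
Here 2·5.25 + 11.6 = 22.1, giving x_1* = 38.009 and x_2* = 19.0045.

x_1* = 38.009, x_2* = 19.0045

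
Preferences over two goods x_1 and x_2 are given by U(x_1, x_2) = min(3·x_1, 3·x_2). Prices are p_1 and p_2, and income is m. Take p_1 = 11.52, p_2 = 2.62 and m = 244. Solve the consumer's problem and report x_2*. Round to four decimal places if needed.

x_2* = 17.256

Leontief preferences: the optimum is at the kink where x_1/3 = x_2/3, i.e. x_2 = x_1.
Budget: p_1·x_1 + p_2·x_1 = m, so (3·p_1 + 3·p_2)·x_1 = 3·m.
Demand: x_1*(p_1,p_2,m) = 3·m/(3·p_1 + 3·p_2), x_2* = 3·m/(3·p_1 + 3·p_2).
Here 3·11.52 + 3·2.62 = 42.42, giving x_2* = 17.256.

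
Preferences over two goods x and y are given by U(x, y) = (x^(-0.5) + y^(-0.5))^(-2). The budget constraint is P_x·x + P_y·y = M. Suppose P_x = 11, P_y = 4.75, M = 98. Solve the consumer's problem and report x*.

From the CES first-order condition, (y/x)^(1.5) = P_x/P_y.
Solve for the ratio: y/x = [P_x/P_y]^(2/3).
Substitute y = (y/x)·x into the budget: x* = M/(P_x + P_y·(y/x)).
Numerically y/x = 1.750382, so x* = 98/(11 + 4.75·1.750382) = 5.074.

x* = 5.074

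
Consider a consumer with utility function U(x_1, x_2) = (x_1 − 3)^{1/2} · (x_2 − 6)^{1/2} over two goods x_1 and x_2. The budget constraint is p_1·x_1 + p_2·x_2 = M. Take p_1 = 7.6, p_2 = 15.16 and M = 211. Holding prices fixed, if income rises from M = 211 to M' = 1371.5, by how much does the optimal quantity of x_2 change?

This is Cobb-Douglas in (x_1−3, x_2−6): tangency gives 0.5·p_2·(x_2−6) = 0.5·p_1·(x_1−3).
Substituting into the budget: x_1* = 3 + 0.5·(M − 3·p_1 − 6·p_2)/p_1, and x_2* = 6 + 0.5·(…)/p_2.
Discretionary income = 211 − 3·7.6 − 6·15.16 = 97.24; x_2* = 6 + 0.5·97.24/15.16 = 9.2071.
At M' = 1371.5: x_2* = 47.4822. Change: 47.4822 − 9.2071 = 38.2751.

Δx_2* = 38.2751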